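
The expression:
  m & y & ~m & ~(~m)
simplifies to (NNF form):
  False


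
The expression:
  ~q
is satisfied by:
  {q: False}


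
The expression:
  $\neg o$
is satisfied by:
  {o: False}


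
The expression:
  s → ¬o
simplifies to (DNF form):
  ¬o ∨ ¬s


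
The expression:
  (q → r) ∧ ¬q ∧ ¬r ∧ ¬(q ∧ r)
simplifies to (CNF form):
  ¬q ∧ ¬r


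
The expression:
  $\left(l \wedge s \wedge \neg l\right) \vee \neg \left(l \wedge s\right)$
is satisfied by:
  {l: False, s: False}
  {s: True, l: False}
  {l: True, s: False}


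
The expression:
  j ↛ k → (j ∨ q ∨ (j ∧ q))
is always true.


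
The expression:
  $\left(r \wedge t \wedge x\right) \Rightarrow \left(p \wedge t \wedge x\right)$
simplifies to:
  $p \vee \neg r \vee \neg t \vee \neg x$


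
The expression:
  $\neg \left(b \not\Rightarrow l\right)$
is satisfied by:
  {l: True, b: False}
  {b: False, l: False}
  {b: True, l: True}


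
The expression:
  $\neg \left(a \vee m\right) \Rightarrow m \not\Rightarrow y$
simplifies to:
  $a \vee m$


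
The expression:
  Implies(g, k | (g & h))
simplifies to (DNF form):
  h | k | ~g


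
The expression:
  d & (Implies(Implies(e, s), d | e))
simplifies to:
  d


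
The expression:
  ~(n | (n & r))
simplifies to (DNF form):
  ~n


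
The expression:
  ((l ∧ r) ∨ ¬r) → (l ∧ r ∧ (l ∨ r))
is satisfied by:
  {r: True}


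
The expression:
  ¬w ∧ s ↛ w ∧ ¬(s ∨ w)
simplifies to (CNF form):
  False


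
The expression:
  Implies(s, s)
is always true.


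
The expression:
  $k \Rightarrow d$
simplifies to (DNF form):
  $d \vee \neg k$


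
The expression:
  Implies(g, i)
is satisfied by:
  {i: True, g: False}
  {g: False, i: False}
  {g: True, i: True}


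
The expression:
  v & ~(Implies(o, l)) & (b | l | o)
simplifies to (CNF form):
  o & v & ~l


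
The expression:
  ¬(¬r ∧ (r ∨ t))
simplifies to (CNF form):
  r ∨ ¬t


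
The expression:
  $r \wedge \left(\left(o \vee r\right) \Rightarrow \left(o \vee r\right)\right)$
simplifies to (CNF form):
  $r$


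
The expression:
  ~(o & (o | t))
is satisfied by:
  {o: False}


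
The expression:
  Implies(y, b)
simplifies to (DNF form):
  b | ~y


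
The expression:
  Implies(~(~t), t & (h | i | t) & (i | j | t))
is always true.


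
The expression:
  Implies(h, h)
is always true.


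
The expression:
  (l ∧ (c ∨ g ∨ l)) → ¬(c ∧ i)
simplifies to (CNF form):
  ¬c ∨ ¬i ∨ ¬l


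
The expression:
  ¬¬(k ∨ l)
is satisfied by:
  {k: True, l: True}
  {k: True, l: False}
  {l: True, k: False}


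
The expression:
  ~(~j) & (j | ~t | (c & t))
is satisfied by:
  {j: True}


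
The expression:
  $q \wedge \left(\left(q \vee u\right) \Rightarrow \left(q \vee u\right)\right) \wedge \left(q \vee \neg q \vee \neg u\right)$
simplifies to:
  $q$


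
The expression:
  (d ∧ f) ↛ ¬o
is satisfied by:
  {f: True, d: True, o: True}


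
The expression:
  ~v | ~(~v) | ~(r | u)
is always true.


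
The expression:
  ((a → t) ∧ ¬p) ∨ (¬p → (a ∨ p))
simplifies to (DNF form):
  True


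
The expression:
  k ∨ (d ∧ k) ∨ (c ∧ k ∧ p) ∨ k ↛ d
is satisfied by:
  {k: True}


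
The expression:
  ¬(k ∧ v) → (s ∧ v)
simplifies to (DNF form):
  (k ∧ v) ∨ (s ∧ v)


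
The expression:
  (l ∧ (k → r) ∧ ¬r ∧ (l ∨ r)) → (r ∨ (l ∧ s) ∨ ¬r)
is always true.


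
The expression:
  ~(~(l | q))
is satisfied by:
  {q: True, l: True}
  {q: True, l: False}
  {l: True, q: False}


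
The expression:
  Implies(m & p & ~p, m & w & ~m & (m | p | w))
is always true.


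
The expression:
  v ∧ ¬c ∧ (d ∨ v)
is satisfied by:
  {v: True, c: False}


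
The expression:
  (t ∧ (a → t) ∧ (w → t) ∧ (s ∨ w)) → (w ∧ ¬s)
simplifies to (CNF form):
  ¬s ∨ ¬t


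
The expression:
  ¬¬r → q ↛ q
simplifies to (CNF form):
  ¬r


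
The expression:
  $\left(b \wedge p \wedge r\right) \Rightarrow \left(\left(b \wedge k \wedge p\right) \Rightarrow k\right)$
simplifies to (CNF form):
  $\text{True}$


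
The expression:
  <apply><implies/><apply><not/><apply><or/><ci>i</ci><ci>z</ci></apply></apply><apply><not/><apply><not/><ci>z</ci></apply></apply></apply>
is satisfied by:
  {i: True, z: True}
  {i: True, z: False}
  {z: True, i: False}


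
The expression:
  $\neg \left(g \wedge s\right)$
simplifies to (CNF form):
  $\neg g \vee \neg s$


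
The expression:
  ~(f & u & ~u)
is always true.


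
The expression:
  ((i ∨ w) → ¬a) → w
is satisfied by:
  {i: True, w: True, a: True}
  {i: True, w: True, a: False}
  {w: True, a: True, i: False}
  {w: True, a: False, i: False}
  {i: True, a: True, w: False}


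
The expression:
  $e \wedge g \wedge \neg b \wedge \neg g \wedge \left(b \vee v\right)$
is never true.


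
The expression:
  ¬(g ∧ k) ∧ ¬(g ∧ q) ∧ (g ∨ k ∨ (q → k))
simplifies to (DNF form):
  (k ∧ ¬g) ∨ (¬k ∧ ¬q)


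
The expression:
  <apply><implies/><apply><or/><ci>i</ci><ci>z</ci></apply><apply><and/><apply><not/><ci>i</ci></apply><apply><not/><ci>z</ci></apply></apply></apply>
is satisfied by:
  {i: False, z: False}


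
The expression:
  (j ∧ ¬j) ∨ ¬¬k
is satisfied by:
  {k: True}


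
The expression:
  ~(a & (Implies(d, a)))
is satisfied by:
  {a: False}


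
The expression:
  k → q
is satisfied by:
  {q: True, k: False}
  {k: False, q: False}
  {k: True, q: True}


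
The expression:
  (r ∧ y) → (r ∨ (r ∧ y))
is always true.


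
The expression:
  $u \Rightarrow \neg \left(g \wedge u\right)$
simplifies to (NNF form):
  $\neg g \vee \neg u$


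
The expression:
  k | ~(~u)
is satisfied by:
  {k: True, u: True}
  {k: True, u: False}
  {u: True, k: False}


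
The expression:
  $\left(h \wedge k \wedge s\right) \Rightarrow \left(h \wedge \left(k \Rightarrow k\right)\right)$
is always true.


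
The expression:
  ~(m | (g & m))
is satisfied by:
  {m: False}


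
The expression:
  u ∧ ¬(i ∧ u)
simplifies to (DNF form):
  u ∧ ¬i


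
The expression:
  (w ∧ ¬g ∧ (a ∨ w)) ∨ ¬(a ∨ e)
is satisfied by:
  {w: True, g: False, e: False, a: False}
  {w: False, g: False, e: False, a: False}
  {a: True, w: True, g: False, e: False}
  {w: True, e: True, a: False, g: False}
  {a: True, w: True, e: True, g: False}
  {w: True, g: True, a: False, e: False}
  {g: True, a: False, e: False, w: False}


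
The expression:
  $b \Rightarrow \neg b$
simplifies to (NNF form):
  $\neg b$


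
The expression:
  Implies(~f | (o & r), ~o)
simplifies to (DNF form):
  ~o | (f & ~r)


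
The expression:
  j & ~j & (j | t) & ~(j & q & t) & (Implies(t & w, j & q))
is never true.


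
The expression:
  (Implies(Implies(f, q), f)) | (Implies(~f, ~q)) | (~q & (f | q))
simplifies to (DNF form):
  f | ~q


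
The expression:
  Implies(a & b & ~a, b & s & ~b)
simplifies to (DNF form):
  True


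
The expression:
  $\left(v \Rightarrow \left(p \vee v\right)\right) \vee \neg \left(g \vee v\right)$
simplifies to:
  $\text{True}$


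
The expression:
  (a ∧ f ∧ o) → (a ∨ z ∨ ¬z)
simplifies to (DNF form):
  True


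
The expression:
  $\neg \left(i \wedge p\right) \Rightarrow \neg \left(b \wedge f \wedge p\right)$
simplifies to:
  $i \vee \neg b \vee \neg f \vee \neg p$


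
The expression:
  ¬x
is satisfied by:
  {x: False}


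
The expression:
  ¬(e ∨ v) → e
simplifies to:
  e ∨ v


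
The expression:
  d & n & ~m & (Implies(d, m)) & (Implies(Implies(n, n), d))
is never true.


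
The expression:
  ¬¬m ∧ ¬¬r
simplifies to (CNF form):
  m ∧ r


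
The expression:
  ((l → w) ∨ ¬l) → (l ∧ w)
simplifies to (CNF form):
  l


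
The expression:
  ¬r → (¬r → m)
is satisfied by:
  {r: True, m: True}
  {r: True, m: False}
  {m: True, r: False}


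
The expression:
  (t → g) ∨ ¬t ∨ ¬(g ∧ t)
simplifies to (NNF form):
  True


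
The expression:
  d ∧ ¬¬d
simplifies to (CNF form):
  d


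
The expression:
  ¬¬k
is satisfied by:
  {k: True}


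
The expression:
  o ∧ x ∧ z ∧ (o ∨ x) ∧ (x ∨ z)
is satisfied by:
  {z: True, x: True, o: True}


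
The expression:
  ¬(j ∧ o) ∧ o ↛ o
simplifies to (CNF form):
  False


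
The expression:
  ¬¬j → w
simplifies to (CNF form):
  w ∨ ¬j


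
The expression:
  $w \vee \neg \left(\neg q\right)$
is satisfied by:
  {q: True, w: True}
  {q: True, w: False}
  {w: True, q: False}


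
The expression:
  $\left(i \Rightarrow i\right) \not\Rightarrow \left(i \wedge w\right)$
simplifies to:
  $\neg i \vee \neg w$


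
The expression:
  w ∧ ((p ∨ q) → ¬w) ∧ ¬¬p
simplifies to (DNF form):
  False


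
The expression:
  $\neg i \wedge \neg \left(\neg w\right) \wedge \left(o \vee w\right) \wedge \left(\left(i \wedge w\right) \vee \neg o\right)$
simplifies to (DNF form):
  $w \wedge \neg i \wedge \neg o$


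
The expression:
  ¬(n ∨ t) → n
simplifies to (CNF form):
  n ∨ t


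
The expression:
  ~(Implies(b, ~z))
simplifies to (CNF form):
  b & z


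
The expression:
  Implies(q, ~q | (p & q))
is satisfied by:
  {p: True, q: False}
  {q: False, p: False}
  {q: True, p: True}


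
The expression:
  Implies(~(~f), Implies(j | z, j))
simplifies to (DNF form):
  j | ~f | ~z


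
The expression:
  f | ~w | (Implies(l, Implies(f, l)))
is always true.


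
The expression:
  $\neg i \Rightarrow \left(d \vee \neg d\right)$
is always true.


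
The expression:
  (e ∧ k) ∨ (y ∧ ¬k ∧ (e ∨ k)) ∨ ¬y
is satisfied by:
  {e: True, y: False}
  {y: False, e: False}
  {y: True, e: True}


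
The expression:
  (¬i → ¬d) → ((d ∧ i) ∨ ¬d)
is always true.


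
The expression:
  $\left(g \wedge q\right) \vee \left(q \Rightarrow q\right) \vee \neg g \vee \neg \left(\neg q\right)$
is always true.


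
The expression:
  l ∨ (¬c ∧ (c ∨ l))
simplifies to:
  l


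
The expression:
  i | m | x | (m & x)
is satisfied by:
  {i: True, x: True, m: True}
  {i: True, x: True, m: False}
  {i: True, m: True, x: False}
  {i: True, m: False, x: False}
  {x: True, m: True, i: False}
  {x: True, m: False, i: False}
  {m: True, x: False, i: False}


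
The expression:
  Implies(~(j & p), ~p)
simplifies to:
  j | ~p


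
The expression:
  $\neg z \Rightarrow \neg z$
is always true.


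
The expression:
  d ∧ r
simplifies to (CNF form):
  d ∧ r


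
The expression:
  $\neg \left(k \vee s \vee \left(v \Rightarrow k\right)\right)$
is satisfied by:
  {v: True, k: False, s: False}


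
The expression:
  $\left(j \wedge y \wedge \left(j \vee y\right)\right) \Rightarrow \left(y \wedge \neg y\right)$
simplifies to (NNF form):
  $\neg j \vee \neg y$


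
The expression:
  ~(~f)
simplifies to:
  f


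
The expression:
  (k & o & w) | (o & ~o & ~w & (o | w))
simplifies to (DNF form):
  k & o & w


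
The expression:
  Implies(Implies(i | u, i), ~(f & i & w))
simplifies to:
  ~f | ~i | ~w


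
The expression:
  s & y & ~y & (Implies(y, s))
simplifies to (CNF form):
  False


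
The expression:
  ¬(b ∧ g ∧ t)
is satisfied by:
  {g: False, t: False, b: False}
  {b: True, g: False, t: False}
  {t: True, g: False, b: False}
  {b: True, t: True, g: False}
  {g: True, b: False, t: False}
  {b: True, g: True, t: False}
  {t: True, g: True, b: False}


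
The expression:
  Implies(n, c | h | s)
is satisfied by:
  {s: True, c: True, h: True, n: False}
  {s: True, c: True, h: False, n: False}
  {s: True, h: True, c: False, n: False}
  {s: True, h: False, c: False, n: False}
  {c: True, h: True, s: False, n: False}
  {c: True, s: False, h: False, n: False}
  {c: False, h: True, s: False, n: False}
  {c: False, s: False, h: False, n: False}
  {s: True, n: True, c: True, h: True}
  {s: True, n: True, c: True, h: False}
  {s: True, n: True, h: True, c: False}
  {s: True, n: True, h: False, c: False}
  {n: True, c: True, h: True, s: False}
  {n: True, c: True, h: False, s: False}
  {n: True, h: True, c: False, s: False}


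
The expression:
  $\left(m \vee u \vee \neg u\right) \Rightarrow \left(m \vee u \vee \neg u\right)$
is always true.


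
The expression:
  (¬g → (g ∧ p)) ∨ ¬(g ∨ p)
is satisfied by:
  {g: True, p: False}
  {p: False, g: False}
  {p: True, g: True}


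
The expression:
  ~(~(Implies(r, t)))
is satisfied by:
  {t: True, r: False}
  {r: False, t: False}
  {r: True, t: True}


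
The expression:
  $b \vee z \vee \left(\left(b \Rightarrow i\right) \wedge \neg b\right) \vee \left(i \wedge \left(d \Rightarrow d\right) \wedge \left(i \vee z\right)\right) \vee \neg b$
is always true.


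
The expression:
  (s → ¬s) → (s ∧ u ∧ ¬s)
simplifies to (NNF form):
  s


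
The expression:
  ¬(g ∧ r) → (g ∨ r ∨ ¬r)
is always true.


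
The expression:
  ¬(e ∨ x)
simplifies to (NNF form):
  ¬e ∧ ¬x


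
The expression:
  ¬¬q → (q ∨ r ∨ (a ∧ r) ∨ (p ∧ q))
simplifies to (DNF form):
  True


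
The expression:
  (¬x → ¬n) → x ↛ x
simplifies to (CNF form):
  n ∧ ¬x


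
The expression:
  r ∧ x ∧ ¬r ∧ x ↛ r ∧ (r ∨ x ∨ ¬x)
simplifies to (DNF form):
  False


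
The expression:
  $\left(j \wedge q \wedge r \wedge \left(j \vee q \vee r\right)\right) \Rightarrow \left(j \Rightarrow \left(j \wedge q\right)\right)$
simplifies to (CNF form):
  $\text{True}$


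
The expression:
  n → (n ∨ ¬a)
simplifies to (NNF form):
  True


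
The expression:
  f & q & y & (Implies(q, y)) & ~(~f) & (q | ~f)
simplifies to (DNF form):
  f & q & y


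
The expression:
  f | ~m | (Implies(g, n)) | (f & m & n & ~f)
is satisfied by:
  {n: True, f: True, m: False, g: False}
  {n: True, f: False, m: False, g: False}
  {f: True, n: False, m: False, g: False}
  {n: False, f: False, m: False, g: False}
  {n: True, g: True, f: True, m: False}
  {n: True, g: True, f: False, m: False}
  {g: True, f: True, n: False, m: False}
  {g: True, n: False, f: False, m: False}
  {n: True, m: True, f: True, g: False}
  {n: True, m: True, f: False, g: False}
  {m: True, f: True, n: False, g: False}
  {m: True, n: False, f: False, g: False}
  {g: True, m: True, n: True, f: True}
  {g: True, m: True, n: True, f: False}
  {g: True, m: True, f: True, n: False}


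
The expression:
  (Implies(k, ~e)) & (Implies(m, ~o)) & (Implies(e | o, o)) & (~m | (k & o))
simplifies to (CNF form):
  ~m & (o | ~e) & (~e | ~k)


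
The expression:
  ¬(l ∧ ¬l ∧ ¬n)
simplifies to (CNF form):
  True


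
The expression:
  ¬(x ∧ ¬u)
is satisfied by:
  {u: True, x: False}
  {x: False, u: False}
  {x: True, u: True}


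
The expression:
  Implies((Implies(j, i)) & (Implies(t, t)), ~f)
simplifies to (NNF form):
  ~f | (j & ~i)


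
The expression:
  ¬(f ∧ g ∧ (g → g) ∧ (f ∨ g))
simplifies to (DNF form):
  ¬f ∨ ¬g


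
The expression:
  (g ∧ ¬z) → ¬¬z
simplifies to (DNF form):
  z ∨ ¬g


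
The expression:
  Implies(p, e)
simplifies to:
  e | ~p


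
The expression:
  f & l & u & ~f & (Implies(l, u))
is never true.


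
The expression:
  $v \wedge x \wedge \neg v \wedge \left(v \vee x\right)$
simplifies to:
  $\text{False}$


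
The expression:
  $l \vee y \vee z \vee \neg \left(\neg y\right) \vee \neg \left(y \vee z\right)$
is always true.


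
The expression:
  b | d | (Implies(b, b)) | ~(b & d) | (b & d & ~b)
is always true.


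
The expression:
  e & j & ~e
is never true.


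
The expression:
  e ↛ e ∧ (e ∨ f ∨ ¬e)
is never true.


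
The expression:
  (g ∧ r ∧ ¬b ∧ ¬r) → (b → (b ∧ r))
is always true.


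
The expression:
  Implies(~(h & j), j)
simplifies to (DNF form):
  j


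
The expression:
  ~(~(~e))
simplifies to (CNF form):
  ~e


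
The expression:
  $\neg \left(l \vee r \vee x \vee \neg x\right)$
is never true.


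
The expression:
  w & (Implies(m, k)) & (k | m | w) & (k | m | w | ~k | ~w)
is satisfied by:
  {w: True, k: True, m: False}
  {w: True, m: False, k: False}
  {w: True, k: True, m: True}


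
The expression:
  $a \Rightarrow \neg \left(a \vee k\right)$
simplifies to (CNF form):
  $\neg a$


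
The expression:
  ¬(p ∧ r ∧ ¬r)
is always true.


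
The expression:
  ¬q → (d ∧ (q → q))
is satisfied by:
  {d: True, q: True}
  {d: True, q: False}
  {q: True, d: False}


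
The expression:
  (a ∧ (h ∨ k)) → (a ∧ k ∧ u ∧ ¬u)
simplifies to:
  (¬h ∧ ¬k) ∨ ¬a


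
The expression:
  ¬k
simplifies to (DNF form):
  ¬k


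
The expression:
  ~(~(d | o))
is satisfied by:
  {d: True, o: True}
  {d: True, o: False}
  {o: True, d: False}


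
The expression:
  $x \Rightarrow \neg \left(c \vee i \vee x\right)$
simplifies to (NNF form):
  $\neg x$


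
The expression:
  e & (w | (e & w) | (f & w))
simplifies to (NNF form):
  e & w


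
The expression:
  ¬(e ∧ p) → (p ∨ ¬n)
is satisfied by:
  {p: True, n: False}
  {n: False, p: False}
  {n: True, p: True}


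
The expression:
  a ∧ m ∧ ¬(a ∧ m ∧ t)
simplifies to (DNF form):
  a ∧ m ∧ ¬t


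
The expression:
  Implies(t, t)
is always true.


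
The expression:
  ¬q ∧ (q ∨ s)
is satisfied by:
  {s: True, q: False}


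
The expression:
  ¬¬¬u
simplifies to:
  ¬u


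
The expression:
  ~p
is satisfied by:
  {p: False}


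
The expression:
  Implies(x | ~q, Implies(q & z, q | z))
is always true.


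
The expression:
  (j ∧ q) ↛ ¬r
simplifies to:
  j ∧ q ∧ r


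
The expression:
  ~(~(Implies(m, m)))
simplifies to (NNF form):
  True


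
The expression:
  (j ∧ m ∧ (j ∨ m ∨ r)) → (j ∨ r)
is always true.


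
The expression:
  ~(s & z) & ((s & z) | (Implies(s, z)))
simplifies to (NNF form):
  ~s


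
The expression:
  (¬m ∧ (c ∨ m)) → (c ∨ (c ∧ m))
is always true.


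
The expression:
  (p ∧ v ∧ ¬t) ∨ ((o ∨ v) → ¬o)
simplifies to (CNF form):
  (p ∨ ¬o) ∧ (v ∨ ¬o) ∧ (¬o ∨ ¬t)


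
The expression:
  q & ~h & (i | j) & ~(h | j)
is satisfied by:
  {q: True, i: True, h: False, j: False}


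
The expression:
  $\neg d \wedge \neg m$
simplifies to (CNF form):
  $\neg d \wedge \neg m$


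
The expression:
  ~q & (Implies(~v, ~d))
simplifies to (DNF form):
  (v & ~q) | (~d & ~q)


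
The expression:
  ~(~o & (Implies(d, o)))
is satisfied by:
  {d: True, o: True}
  {d: True, o: False}
  {o: True, d: False}


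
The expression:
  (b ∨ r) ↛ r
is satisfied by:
  {b: True, r: False}


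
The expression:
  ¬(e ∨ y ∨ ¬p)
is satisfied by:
  {p: True, e: False, y: False}


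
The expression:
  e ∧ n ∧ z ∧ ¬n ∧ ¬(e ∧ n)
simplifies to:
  False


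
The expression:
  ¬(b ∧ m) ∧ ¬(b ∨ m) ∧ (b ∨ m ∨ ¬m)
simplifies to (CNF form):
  ¬b ∧ ¬m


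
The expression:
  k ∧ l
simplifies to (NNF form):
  k ∧ l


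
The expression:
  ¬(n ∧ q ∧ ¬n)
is always true.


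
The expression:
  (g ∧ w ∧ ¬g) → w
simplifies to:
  True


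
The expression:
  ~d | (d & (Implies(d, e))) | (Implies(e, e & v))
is always true.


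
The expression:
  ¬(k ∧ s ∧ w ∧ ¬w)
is always true.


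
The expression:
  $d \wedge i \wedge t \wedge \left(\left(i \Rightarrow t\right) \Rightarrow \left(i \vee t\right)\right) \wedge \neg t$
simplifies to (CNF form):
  $\text{False}$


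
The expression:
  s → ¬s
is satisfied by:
  {s: False}


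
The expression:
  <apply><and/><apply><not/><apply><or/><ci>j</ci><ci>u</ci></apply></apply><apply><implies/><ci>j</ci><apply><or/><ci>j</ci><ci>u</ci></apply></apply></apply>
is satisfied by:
  {u: False, j: False}


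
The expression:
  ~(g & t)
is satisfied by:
  {g: False, t: False}
  {t: True, g: False}
  {g: True, t: False}


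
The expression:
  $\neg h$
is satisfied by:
  {h: False}


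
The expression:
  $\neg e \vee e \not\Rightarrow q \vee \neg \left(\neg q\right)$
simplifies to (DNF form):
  $\text{True}$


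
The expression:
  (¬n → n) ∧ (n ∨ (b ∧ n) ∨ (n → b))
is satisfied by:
  {n: True}


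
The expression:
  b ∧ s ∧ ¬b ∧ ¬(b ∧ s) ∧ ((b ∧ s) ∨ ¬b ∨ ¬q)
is never true.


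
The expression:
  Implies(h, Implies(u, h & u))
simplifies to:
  True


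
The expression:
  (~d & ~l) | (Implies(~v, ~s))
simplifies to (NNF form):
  v | ~s | (~d & ~l)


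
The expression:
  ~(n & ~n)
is always true.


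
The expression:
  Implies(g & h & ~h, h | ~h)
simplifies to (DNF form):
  True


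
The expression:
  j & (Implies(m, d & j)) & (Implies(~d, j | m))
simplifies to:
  j & (d | ~m)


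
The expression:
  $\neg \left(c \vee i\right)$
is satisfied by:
  {i: False, c: False}


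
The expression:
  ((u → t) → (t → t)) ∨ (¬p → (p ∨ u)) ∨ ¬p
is always true.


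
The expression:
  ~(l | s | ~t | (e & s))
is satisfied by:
  {t: True, l: False, s: False}


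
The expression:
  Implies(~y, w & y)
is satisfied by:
  {y: True}


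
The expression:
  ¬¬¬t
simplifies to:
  ¬t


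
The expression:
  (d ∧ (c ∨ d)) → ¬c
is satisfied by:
  {c: False, d: False}
  {d: True, c: False}
  {c: True, d: False}


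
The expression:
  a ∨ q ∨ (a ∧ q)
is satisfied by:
  {a: True, q: True}
  {a: True, q: False}
  {q: True, a: False}


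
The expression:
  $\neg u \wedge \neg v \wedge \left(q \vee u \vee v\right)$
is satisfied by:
  {q: True, u: False, v: False}


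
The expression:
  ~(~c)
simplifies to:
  c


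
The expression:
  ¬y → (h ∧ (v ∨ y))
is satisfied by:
  {y: True, v: True, h: True}
  {y: True, v: True, h: False}
  {y: True, h: True, v: False}
  {y: True, h: False, v: False}
  {v: True, h: True, y: False}


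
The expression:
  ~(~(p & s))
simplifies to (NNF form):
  p & s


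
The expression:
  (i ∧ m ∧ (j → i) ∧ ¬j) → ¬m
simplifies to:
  j ∨ ¬i ∨ ¬m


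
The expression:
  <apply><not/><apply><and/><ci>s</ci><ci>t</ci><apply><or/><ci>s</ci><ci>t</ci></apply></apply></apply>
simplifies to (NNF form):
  <apply><or/><apply><not/><ci>s</ci></apply><apply><not/><ci>t</ci></apply></apply>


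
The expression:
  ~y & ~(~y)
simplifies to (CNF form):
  False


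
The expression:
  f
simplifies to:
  f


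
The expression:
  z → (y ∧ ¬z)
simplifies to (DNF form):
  ¬z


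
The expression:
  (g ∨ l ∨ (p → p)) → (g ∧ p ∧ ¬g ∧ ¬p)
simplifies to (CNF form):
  False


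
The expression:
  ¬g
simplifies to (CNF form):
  ¬g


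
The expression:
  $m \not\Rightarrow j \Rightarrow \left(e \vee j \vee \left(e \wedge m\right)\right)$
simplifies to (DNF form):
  $e \vee j \vee \neg m$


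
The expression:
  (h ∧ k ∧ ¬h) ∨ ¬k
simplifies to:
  ¬k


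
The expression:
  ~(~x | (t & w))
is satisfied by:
  {x: True, w: False, t: False}
  {x: True, t: True, w: False}
  {x: True, w: True, t: False}


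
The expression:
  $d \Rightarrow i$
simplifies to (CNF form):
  $i \vee \neg d$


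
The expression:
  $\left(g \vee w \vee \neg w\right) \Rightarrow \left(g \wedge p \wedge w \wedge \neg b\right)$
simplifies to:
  $g \wedge p \wedge w \wedge \neg b$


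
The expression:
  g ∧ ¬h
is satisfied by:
  {g: True, h: False}


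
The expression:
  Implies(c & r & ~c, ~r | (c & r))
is always true.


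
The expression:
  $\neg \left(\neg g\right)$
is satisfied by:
  {g: True}


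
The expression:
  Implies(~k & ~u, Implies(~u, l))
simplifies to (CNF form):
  k | l | u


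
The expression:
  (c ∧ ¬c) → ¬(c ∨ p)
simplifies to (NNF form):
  True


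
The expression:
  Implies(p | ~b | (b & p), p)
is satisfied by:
  {b: True, p: True}
  {b: True, p: False}
  {p: True, b: False}


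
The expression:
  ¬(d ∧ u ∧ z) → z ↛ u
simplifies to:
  z ∧ (d ∨ ¬u)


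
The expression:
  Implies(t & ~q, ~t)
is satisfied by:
  {q: True, t: False}
  {t: False, q: False}
  {t: True, q: True}


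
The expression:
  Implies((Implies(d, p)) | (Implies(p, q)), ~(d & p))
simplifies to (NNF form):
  ~d | ~p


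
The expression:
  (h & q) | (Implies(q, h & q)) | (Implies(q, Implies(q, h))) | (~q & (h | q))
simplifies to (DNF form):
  h | ~q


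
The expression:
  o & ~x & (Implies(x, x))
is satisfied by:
  {o: True, x: False}


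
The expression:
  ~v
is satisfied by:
  {v: False}


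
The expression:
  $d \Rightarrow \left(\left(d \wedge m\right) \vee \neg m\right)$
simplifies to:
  $\text{True}$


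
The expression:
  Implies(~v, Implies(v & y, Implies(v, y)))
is always true.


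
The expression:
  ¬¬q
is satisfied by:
  {q: True}


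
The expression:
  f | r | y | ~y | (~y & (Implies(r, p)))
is always true.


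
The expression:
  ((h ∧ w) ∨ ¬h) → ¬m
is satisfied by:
  {h: True, m: False, w: False}
  {h: False, m: False, w: False}
  {w: True, h: True, m: False}
  {w: True, h: False, m: False}
  {m: True, h: True, w: False}


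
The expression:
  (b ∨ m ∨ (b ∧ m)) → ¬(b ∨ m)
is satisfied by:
  {b: False, m: False}


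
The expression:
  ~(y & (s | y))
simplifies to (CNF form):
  ~y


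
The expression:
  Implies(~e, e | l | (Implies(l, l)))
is always true.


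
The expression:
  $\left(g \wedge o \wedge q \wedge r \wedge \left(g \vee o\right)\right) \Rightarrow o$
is always true.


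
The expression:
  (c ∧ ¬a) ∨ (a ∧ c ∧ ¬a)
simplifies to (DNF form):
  c ∧ ¬a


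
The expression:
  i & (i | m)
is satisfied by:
  {i: True}


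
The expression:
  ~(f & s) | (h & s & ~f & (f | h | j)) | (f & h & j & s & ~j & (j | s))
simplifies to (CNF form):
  ~f | ~s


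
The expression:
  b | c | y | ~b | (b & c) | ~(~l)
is always true.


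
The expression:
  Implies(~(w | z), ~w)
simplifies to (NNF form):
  True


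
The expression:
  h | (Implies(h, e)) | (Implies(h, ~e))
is always true.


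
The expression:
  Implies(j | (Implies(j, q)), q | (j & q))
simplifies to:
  q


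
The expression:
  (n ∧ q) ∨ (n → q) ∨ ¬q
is always true.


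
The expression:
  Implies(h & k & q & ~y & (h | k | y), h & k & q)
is always true.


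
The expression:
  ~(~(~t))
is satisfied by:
  {t: False}


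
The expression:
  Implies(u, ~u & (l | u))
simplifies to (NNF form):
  ~u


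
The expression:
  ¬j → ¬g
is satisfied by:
  {j: True, g: False}
  {g: False, j: False}
  {g: True, j: True}


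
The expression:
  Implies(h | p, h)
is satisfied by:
  {h: True, p: False}
  {p: False, h: False}
  {p: True, h: True}


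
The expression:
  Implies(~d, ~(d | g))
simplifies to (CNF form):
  d | ~g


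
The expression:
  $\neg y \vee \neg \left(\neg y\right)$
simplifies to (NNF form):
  $\text{True}$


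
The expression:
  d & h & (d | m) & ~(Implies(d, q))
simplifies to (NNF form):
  d & h & ~q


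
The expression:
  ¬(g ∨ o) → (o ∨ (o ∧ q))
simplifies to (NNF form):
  g ∨ o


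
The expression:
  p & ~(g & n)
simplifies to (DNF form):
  (p & ~g) | (p & ~n)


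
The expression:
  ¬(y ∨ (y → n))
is never true.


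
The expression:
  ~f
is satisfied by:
  {f: False}


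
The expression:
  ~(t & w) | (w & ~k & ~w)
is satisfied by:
  {w: False, t: False}
  {t: True, w: False}
  {w: True, t: False}


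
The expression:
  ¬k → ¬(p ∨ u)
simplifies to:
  k ∨ (¬p ∧ ¬u)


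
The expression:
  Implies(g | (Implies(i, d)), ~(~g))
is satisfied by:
  {i: True, g: True, d: False}
  {g: True, d: False, i: False}
  {i: True, g: True, d: True}
  {g: True, d: True, i: False}
  {i: True, d: False, g: False}


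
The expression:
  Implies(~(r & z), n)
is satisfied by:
  {n: True, z: True, r: True}
  {n: True, z: True, r: False}
  {n: True, r: True, z: False}
  {n: True, r: False, z: False}
  {z: True, r: True, n: False}


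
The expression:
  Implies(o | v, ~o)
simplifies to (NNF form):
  ~o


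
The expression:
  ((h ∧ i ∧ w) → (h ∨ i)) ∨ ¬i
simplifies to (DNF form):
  True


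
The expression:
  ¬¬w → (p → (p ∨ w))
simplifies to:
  True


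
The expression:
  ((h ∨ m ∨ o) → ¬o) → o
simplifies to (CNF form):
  o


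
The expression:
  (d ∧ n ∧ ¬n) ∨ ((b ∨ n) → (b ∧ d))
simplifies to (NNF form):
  (b ∧ d) ∨ (¬b ∧ ¬n)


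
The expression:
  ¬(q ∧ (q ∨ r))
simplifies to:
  ¬q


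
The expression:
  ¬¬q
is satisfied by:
  {q: True}


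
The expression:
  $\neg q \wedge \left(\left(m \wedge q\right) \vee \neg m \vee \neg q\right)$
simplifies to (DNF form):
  $\neg q$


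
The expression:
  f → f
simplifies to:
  True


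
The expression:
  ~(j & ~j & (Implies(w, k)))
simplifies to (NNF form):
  True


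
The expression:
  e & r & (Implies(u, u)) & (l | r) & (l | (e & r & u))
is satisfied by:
  {r: True, l: True, u: True, e: True}
  {r: True, l: True, e: True, u: False}
  {r: True, u: True, e: True, l: False}


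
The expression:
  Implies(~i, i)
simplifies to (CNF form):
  i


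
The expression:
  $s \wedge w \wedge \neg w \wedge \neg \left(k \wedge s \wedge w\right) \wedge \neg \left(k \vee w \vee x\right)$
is never true.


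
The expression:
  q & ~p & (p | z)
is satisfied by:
  {z: True, q: True, p: False}


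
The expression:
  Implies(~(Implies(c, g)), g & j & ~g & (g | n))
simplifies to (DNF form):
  g | ~c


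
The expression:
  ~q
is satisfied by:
  {q: False}


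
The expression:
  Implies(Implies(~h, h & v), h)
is always true.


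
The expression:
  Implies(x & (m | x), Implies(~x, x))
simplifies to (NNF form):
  True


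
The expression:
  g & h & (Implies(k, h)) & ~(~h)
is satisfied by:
  {h: True, g: True}


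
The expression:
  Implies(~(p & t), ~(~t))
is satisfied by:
  {t: True}


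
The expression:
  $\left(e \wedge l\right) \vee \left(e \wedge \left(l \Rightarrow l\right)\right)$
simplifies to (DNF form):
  $e$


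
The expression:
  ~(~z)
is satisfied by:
  {z: True}


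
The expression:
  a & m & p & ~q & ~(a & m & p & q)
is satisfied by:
  {a: True, m: True, p: True, q: False}


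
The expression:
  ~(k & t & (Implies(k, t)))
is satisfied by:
  {k: False, t: False}
  {t: True, k: False}
  {k: True, t: False}


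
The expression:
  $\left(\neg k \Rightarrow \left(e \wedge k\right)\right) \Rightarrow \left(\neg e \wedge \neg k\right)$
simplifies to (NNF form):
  $\neg k$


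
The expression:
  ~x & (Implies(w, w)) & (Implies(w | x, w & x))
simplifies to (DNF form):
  ~w & ~x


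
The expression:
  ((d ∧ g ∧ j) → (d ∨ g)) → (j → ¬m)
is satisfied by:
  {m: False, j: False}
  {j: True, m: False}
  {m: True, j: False}


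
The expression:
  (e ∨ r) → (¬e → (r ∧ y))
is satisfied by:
  {y: True, e: True, r: False}
  {y: True, e: False, r: False}
  {e: True, y: False, r: False}
  {y: False, e: False, r: False}
  {r: True, y: True, e: True}
  {r: True, y: True, e: False}
  {r: True, e: True, y: False}


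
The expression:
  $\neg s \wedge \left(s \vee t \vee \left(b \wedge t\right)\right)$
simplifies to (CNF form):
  $t \wedge \neg s$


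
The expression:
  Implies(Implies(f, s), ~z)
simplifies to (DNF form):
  ~z | (f & ~s)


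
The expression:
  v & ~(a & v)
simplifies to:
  v & ~a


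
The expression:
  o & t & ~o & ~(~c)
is never true.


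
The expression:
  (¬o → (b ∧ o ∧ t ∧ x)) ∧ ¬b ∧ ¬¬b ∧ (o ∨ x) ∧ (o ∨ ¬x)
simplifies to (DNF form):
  False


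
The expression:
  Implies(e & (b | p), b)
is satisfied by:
  {b: True, p: False, e: False}
  {p: False, e: False, b: False}
  {b: True, e: True, p: False}
  {e: True, p: False, b: False}
  {b: True, p: True, e: False}
  {p: True, b: False, e: False}
  {b: True, e: True, p: True}


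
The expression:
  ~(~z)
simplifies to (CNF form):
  z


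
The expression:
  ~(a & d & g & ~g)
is always true.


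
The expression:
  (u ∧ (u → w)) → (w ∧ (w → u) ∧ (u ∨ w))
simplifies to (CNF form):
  True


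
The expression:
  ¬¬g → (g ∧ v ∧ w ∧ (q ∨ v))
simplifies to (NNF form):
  (v ∧ w) ∨ ¬g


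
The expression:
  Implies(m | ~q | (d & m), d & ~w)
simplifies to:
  (d | q) & (d | ~m) & (q | ~w) & (~m | ~w)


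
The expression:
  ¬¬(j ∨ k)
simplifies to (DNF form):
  j ∨ k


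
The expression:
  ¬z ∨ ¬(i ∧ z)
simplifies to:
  ¬i ∨ ¬z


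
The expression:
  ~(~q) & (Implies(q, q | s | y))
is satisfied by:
  {q: True}


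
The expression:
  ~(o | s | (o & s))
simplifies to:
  ~o & ~s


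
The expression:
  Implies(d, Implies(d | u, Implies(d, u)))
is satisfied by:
  {u: True, d: False}
  {d: False, u: False}
  {d: True, u: True}


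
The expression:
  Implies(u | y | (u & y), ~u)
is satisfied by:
  {u: False}


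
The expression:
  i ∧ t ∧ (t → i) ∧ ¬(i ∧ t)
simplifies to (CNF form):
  False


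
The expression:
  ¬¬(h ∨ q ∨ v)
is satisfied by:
  {q: True, v: True, h: True}
  {q: True, v: True, h: False}
  {q: True, h: True, v: False}
  {q: True, h: False, v: False}
  {v: True, h: True, q: False}
  {v: True, h: False, q: False}
  {h: True, v: False, q: False}


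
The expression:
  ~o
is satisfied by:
  {o: False}


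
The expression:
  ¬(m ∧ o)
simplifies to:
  ¬m ∨ ¬o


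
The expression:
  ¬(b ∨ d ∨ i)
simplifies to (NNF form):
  ¬b ∧ ¬d ∧ ¬i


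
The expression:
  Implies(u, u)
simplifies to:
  True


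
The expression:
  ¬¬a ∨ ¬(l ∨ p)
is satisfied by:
  {a: True, l: False, p: False}
  {a: True, p: True, l: False}
  {a: True, l: True, p: False}
  {a: True, p: True, l: True}
  {p: False, l: False, a: False}


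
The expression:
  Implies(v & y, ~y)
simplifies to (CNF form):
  ~v | ~y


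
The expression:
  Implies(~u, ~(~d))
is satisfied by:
  {d: True, u: True}
  {d: True, u: False}
  {u: True, d: False}


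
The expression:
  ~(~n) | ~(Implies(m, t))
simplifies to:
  n | (m & ~t)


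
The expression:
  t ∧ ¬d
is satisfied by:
  {t: True, d: False}


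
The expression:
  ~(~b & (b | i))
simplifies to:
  b | ~i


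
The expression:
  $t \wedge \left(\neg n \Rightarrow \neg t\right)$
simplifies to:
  $n \wedge t$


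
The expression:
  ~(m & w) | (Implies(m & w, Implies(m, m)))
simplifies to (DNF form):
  True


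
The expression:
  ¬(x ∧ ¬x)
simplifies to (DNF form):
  True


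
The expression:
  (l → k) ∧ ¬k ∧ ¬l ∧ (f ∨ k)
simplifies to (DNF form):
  f ∧ ¬k ∧ ¬l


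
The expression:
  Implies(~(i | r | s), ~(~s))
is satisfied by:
  {i: True, r: True, s: True}
  {i: True, r: True, s: False}
  {i: True, s: True, r: False}
  {i: True, s: False, r: False}
  {r: True, s: True, i: False}
  {r: True, s: False, i: False}
  {s: True, r: False, i: False}


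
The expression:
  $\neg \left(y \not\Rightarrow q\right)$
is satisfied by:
  {q: True, y: False}
  {y: False, q: False}
  {y: True, q: True}


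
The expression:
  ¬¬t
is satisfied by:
  {t: True}


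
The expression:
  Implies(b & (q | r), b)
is always true.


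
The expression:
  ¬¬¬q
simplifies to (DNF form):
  ¬q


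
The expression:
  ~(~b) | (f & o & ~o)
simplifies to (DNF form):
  b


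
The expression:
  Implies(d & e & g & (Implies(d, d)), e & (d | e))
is always true.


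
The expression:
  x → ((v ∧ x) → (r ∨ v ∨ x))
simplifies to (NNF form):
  True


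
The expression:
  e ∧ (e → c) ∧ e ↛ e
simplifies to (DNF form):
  False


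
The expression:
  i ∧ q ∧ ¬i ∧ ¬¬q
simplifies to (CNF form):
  False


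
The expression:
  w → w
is always true.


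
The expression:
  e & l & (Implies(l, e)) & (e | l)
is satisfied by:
  {e: True, l: True}


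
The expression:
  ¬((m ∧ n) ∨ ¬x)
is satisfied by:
  {x: True, m: False, n: False}
  {x: True, n: True, m: False}
  {x: True, m: True, n: False}


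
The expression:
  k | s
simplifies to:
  k | s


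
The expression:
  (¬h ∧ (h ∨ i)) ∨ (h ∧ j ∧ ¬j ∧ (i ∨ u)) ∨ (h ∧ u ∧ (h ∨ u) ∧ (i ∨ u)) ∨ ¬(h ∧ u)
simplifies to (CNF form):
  True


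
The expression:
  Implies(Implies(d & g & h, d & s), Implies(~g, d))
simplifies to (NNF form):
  d | g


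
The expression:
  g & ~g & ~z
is never true.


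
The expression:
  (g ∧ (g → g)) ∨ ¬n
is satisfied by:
  {g: True, n: False}
  {n: False, g: False}
  {n: True, g: True}


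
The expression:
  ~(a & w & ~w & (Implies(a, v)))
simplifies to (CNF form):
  True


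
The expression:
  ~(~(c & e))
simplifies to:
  c & e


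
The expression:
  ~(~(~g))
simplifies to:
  ~g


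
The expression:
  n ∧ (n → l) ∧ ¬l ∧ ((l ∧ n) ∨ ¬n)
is never true.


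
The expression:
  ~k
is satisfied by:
  {k: False}


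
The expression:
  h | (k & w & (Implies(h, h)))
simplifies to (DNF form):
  h | (k & w)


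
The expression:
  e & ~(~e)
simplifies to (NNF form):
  e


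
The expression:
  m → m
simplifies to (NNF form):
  True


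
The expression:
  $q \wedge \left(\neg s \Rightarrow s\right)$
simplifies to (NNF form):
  $q \wedge s$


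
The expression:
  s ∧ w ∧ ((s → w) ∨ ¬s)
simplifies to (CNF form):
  s ∧ w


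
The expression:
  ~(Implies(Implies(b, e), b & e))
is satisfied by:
  {b: False}


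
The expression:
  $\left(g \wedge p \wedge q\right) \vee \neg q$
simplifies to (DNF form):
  $\left(g \wedge p\right) \vee \neg q$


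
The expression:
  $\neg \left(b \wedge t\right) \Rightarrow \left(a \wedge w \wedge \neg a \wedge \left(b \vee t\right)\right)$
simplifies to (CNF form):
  $b \wedge t$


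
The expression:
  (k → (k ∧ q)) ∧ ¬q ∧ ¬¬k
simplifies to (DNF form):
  False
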